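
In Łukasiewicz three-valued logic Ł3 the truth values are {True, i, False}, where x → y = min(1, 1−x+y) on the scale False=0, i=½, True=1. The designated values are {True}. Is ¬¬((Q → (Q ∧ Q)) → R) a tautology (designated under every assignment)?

Countermodel: Q=True, R=i gives i, which is not designated.

No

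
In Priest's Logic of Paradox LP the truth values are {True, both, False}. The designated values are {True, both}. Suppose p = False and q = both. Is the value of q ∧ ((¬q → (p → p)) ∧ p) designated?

No

¬q = ¬both = both
p → p = False → False = True
¬q → (p → p) = both → True = True
(¬q → (p → p)) ∧ p = True ∧ False = False
q ∧ ((¬q → (p → p)) ∧ p) = both ∧ False = False
False ∉ {True, both}.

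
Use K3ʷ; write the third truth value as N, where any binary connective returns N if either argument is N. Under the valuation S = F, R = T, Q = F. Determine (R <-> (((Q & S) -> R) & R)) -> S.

Q & S = F & F = F
(Q & S) -> R = F -> T = T
((Q & S) -> R) & R = T & T = T
R <-> (((Q & S) -> R) & R) = T <-> T = T
(R <-> (((Q & S) -> R) & R)) -> S = T -> F = F

F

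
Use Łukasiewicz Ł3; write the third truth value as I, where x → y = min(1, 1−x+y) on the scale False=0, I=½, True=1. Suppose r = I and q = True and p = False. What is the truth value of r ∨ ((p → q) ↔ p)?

I

p → q = False → True = True
(p → q) ↔ p = True ↔ False = False
r ∨ ((p → q) ↔ p) = I ∨ False = I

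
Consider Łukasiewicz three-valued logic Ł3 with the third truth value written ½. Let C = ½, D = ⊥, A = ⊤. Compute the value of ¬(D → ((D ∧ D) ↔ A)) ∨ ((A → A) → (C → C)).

D ∧ D = ⊥ ∧ ⊥ = ⊥
(D ∧ D) ↔ A = ⊥ ↔ ⊤ = ⊥
D → ((D ∧ D) ↔ A) = ⊥ → ⊥ = ⊤
¬(D → ((D ∧ D) ↔ A)) = ¬⊤ = ⊥
A → A = ⊤ → ⊤ = ⊤
C → C = ½ → ½ = ⊤  [min(1, 1−½+½)]
(A → A) → (C → C) = ⊤ → ⊤ = ⊤
¬(D → ((D ∧ D) ↔ A)) ∨ ((A → A) → (C → C)) = ⊥ ∨ ⊤ = ⊤

⊤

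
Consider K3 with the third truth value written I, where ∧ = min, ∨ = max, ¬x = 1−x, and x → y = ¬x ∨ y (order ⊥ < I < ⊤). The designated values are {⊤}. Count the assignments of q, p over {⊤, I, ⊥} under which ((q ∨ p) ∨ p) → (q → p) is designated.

5

Of the 9 assignments, 5 give a value in {⊤}.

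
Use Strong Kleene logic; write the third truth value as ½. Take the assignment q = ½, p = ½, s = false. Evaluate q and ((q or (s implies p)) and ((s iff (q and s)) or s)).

½

s implies p = false implies ½ = true
q or (s implies p) = ½ or true = true
q and s = ½ and false = false
s iff (q and s) = false iff false = true
(s iff (q and s)) or s = true or false = true
(q or (s implies p)) and ((s iff (q and s)) or s) = true and true = true
q and ((q or (s implies p)) and ((s iff (q and s)) or s)) = ½ and true = ½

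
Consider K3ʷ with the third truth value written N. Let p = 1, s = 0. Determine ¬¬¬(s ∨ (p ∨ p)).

p ∨ p = 1 ∨ 1 = 1
s ∨ (p ∨ p) = 0 ∨ 1 = 1
¬(s ∨ (p ∨ p)) = ¬1 = 0
¬¬(s ∨ (p ∨ p)) = ¬0 = 1
¬¬¬(s ∨ (p ∨ p)) = ¬1 = 0

0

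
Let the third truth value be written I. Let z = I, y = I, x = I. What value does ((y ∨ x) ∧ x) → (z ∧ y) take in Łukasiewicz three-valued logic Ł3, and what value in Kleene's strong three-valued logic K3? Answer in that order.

In Łukasiewicz three-valued logic Ł3: y ∨ x = I ∨ I = I
(y ∨ x) ∧ x = I ∧ I = I
z ∧ y = I ∧ I = I
((y ∨ x) ∧ x) → (z ∧ y) = I → I = 1  [min(1, 1−½+½)]
In Kleene's strong three-valued logic K3: y ∨ x = I ∨ I = I
(y ∨ x) ∧ x = I ∧ I = I
z ∧ y = I ∧ I = I
((y ∨ x) ∧ x) → (z ∧ y) = I → I = I
They differ because Łukasiewicz three-valued logic Ł3 and Kleene's strong three-valued logic K3 treat I differently under implication.

1; I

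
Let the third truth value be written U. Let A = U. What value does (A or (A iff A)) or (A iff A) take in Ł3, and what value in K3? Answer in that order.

True; U

In Ł3: A iff A = U iff U = True
A or (A iff A) = U or True = True
A iff A = U iff U = True
(A or (A iff A)) or (A iff A) = True or True = True
In K3: A iff A = U iff U = U
A or (A iff A) = U or U = U
A iff A = U iff U = U
(A or (A iff A)) or (A iff A) = U or U = U
They differ because Ł3 and K3 treat U differently under implication.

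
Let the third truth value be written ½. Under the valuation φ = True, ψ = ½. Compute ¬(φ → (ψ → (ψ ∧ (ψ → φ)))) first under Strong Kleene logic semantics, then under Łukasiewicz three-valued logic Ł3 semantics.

In Strong Kleene logic: ψ → φ = ½ → True = True  [¬½ ∨ True]
ψ ∧ (ψ → φ) = ½ ∧ True = ½
ψ → (ψ ∧ (ψ → φ)) = ½ → ½ = ½
φ → (ψ → (ψ ∧ (ψ → φ))) = True → ½ = ½
¬(φ → (ψ → (ψ ∧ (ψ → φ)))) = ¬½ = ½
In Łukasiewicz three-valued logic Ł3: ψ → φ = ½ → True = True
ψ ∧ (ψ → φ) = ½ ∧ True = ½
ψ → (ψ ∧ (ψ → φ)) = ½ → ½ = True
φ → (ψ → (ψ ∧ (ψ → φ))) = True → True = True
¬(φ → (ψ → (ψ ∧ (ψ → φ)))) = ¬True = False
They differ because Strong Kleene logic and Łukasiewicz three-valued logic Ł3 treat ½ differently under implication.

½; False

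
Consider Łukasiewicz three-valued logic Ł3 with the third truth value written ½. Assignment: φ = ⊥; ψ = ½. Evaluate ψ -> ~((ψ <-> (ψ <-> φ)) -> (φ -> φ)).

½

ψ <-> φ = ½ <-> ⊥ = ½
ψ <-> (ψ <-> φ) = ½ <-> ½ = ⊤
φ -> φ = ⊥ -> ⊥ = ⊤
(ψ <-> (ψ <-> φ)) -> (φ -> φ) = ⊤ -> ⊤ = ⊤
~((ψ <-> (ψ <-> φ)) -> (φ -> φ)) = ~⊤ = ⊥
ψ -> ~((ψ <-> (ψ <-> φ)) -> (φ -> φ)) = ½ -> ⊥ = ½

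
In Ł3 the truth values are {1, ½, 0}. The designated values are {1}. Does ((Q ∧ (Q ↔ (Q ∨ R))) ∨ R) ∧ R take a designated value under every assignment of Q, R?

Countermodel: Q=1, R=½ gives ½, which is not designated.

No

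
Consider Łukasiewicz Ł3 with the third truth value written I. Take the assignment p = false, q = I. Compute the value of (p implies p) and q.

I

p implies p = false implies false = true
(p implies p) and q = true and I = I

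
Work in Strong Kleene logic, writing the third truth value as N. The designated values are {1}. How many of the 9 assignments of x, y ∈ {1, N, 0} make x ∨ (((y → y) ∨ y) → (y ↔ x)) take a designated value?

Designated under: (x=1, y=1); (x=1, y=N); (x=1, y=0); (x=0, y=0).

4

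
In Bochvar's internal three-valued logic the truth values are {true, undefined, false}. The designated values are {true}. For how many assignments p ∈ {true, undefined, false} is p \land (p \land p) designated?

p=true: true ✓
p=undefined: undefined ·
p=false: false ·

1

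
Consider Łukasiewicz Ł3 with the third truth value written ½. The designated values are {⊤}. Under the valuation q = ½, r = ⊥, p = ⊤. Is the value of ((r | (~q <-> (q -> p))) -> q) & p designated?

~q = ~½ = ½
q -> p = ½ -> ⊤ = ⊤
~q <-> (q -> p) = ½ <-> ⊤ = ½
r | (~q <-> (q -> p)) = ⊥ | ½ = ½
(r | (~q <-> (q -> p))) -> q = ½ -> ½ = ⊤
((r | (~q <-> (q -> p))) -> q) & p = ⊤ & ⊤ = ⊤
⊤ ∈ {⊤}.

Yes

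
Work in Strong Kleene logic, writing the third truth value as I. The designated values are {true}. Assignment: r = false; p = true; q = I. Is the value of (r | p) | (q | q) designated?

Yes

r | p = false | true = true
q | q = I | I = I
(r | p) | (q | q) = true | I = true
true ∈ {true}.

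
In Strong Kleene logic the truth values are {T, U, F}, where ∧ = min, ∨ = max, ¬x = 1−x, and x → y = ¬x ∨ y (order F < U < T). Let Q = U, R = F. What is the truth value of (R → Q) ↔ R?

F

R → Q = F → U = T  [¬F ∨ U]
(R → Q) ↔ R = T ↔ F = F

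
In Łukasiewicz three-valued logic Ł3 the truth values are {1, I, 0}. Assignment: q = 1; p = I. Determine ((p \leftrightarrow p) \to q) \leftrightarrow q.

p \leftrightarrow p = I \leftrightarrow I = 1  [1 − |½−½|]
(p \leftrightarrow p) \to q = 1 \to 1 = 1
((p \leftrightarrow p) \to q) \leftrightarrow q = 1 \leftrightarrow 1 = 1

1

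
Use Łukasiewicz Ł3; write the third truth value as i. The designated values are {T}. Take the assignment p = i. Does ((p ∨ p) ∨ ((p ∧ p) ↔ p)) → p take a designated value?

p ∨ p = i ∨ i = i
p ∧ p = i ∧ i = i
(p ∧ p) ↔ p = i ↔ i = T  [1 − |½−½|]
(p ∨ p) ∨ ((p ∧ p) ↔ p) = i ∨ T = T
((p ∨ p) ∨ ((p ∧ p) ↔ p)) → p = T → i = i
i ∉ {T}.

No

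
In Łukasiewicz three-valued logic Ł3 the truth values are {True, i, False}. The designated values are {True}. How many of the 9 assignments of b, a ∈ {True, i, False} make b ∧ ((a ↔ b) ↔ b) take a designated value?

Designated under: (b=True, a=True).

1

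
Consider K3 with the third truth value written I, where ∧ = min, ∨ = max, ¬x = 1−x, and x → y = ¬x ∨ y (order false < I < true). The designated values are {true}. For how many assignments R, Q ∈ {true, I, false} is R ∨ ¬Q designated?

Of the 9 assignments, 5 give a value in {true}.

5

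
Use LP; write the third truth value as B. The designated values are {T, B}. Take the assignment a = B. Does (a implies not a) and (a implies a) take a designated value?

Yes

not a = not B = B
a implies not a = B implies B = B  [not B or B]
a implies a = B implies B = B
(a implies not a) and (a implies a) = B and B = B
B ∈ {T, B}.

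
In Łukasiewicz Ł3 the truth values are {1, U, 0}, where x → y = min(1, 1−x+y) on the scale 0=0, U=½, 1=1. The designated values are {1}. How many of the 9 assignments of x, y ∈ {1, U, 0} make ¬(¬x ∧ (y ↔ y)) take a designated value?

Designated under: (x=1, y=1); (x=1, y=U); (x=1, y=0).

3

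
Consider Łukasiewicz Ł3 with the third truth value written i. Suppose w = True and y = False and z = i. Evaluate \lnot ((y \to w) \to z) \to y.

i

y \to w = False \to True = True
(y \to w) \to z = True \to i = i
\lnot ((y \to w) \to z) = \lnot i = i
\lnot ((y \to w) \to z) \to y = i \to False = i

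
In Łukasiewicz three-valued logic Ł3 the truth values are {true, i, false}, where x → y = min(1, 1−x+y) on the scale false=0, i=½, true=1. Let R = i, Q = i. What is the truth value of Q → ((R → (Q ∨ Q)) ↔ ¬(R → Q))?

i

Q ∨ Q = i ∨ i = i
R → (Q ∨ Q) = i → i = true
R → Q = i → i = true
¬(R → Q) = ¬true = false
(R → (Q ∨ Q)) ↔ ¬(R → Q) = true ↔ false = false
Q → ((R → (Q ∨ Q)) ↔ ¬(R → Q)) = i → false = i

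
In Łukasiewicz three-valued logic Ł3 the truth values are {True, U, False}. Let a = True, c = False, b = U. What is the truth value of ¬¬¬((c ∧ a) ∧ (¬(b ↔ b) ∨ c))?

True

c ∧ a = False ∧ True = False
b ↔ b = U ↔ U = True  [1 − |½−½|]
¬(b ↔ b) = ¬True = False
¬(b ↔ b) ∨ c = False ∨ False = False
(c ∧ a) ∧ (¬(b ↔ b) ∨ c) = False ∧ False = False
¬((c ∧ a) ∧ (¬(b ↔ b) ∨ c)) = ¬False = True
¬¬((c ∧ a) ∧ (¬(b ↔ b) ∨ c)) = ¬True = False
¬¬¬((c ∧ a) ∧ (¬(b ↔ b) ∨ c)) = ¬False = True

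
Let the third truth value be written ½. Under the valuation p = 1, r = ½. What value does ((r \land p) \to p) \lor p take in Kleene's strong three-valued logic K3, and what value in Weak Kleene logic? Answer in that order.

1; ½

In Kleene's strong three-valued logic K3: r \land p = ½ \land 1 = ½
(r \land p) \to p = ½ \to 1 = 1  [\lnot ½ \lor 1]
((r \land p) \to p) \lor p = 1 \lor 1 = 1
In Weak Kleene logic: r \land p = ½ \land 1 = ½
(r \land p) \to p = ½ \to 1 = ½  [any arg is the third value ⇒ result is the third value]
((r \land p) \to p) \lor p = ½ \lor 1 = ½
They differ because Kleene's strong three-valued logic K3 and Weak Kleene logic treat ½ differently under the binary connectives.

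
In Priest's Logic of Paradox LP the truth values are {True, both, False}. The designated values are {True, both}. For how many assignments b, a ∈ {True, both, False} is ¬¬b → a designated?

Of the 9 assignments, 8 give a value in {True, both}.

8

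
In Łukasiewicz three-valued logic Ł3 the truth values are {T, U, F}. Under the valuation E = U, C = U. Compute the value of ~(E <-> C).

F

E <-> C = U <-> U = T  [1 − |½−½|]
~(E <-> C) = ~T = F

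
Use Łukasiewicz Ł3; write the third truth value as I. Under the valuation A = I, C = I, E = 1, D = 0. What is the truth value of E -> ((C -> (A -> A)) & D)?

A -> A = I -> I = 1
C -> (A -> A) = I -> 1 = 1
(C -> (A -> A)) & D = 1 & 0 = 0
E -> ((C -> (A -> A)) & D) = 1 -> 0 = 0

0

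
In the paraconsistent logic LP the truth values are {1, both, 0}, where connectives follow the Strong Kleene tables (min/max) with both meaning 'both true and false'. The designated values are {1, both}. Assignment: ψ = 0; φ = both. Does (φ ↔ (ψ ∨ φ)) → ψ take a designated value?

Yes

ψ ∨ φ = 0 ∨ both = both
φ ↔ (ψ ∨ φ) = both ↔ both = both
(φ ↔ (ψ ∨ φ)) → ψ = both → 0 = both  [¬both ∨ 0]
both ∈ {1, both}.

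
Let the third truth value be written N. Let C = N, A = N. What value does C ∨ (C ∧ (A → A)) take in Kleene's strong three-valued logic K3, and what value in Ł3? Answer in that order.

In Kleene's strong three-valued logic K3: A → A = N → N = N  [¬N ∨ N]
C ∧ (A → A) = N ∧ N = N
C ∨ (C ∧ (A → A)) = N ∨ N = N
In Ł3: A → A = N → N = T  [min(1, 1−½+½)]
C ∧ (A → A) = N ∧ T = N
C ∨ (C ∧ (A → A)) = N ∨ N = N

N; N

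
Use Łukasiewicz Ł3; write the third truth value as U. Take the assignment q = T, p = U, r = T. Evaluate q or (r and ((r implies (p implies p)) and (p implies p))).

p implies p = U implies U = T  [min(1, 1−½+½)]
r implies (p implies p) = T implies T = T
p implies p = U implies U = T
(r implies (p implies p)) and (p implies p) = T and T = T
r and ((r implies (p implies p)) and (p implies p)) = T and T = T
q or (r and ((r implies (p implies p)) and (p implies p))) = T or T = T

T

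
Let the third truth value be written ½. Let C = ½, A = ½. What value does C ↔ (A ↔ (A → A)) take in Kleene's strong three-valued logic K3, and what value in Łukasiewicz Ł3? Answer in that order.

½; ⊤

In Kleene's strong three-valued logic K3: A → A = ½ → ½ = ½  [¬½ ∨ ½]
A ↔ (A → A) = ½ ↔ ½ = ½
C ↔ (A ↔ (A → A)) = ½ ↔ ½ = ½
In Łukasiewicz Ł3: A → A = ½ → ½ = ⊤  [min(1, 1−½+½)]
A ↔ (A → A) = ½ ↔ ⊤ = ½
C ↔ (A ↔ (A → A)) = ½ ↔ ½ = ⊤
They differ because Kleene's strong three-valued logic K3 and Łukasiewicz Ł3 treat ½ differently under implication.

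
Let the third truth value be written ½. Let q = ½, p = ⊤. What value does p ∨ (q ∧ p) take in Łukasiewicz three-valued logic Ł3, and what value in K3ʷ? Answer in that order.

⊤; ½

In Łukasiewicz three-valued logic Ł3: q ∧ p = ½ ∧ ⊤ = ½
p ∨ (q ∧ p) = ⊤ ∨ ½ = ⊤
In K3ʷ: q ∧ p = ½ ∧ ⊤ = ½
p ∨ (q ∧ p) = ⊤ ∨ ½ = ½
They differ because Łukasiewicz three-valued logic Ł3 and K3ʷ treat ½ differently under the binary connectives.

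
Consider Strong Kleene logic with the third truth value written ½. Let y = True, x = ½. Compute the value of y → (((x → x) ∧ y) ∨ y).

x → x = ½ → ½ = ½  [¬½ ∨ ½]
(x → x) ∧ y = ½ ∧ True = ½
((x → x) ∧ y) ∨ y = ½ ∨ True = True
y → (((x → x) ∧ y) ∨ y) = True → True = True

True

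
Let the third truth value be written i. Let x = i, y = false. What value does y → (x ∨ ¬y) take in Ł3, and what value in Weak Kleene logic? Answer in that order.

In Ł3: ¬y = ¬false = true
x ∨ ¬y = i ∨ true = true
y → (x ∨ ¬y) = false → true = true
In Weak Kleene logic: ¬y = ¬false = true
x ∨ ¬y = i ∨ true = i
y → (x ∨ ¬y) = false → i = i  [any arg is the third value ⇒ result is the third value]
They differ because Ł3 and Weak Kleene logic treat i differently under the binary connectives.

true; i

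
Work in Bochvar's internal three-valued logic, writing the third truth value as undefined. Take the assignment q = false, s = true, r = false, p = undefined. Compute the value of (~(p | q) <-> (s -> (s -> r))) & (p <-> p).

undefined

p | q = undefined | false = undefined
~(p | q) = ~undefined = undefined
s -> r = true -> false = false
s -> (s -> r) = true -> false = false
~(p | q) <-> (s -> (s -> r)) = undefined <-> false = undefined
p <-> p = undefined <-> undefined = undefined
(~(p | q) <-> (s -> (s -> r))) & (p <-> p) = undefined & undefined = undefined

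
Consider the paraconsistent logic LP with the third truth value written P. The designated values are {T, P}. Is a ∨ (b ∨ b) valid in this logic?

No

Countermodel: a=F, b=F gives F, which is not designated.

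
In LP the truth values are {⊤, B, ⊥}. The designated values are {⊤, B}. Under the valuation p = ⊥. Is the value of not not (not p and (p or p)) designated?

No

not p = not ⊥ = ⊤
p or p = ⊥ or ⊥ = ⊥
not p and (p or p) = ⊤ and ⊥ = ⊥
not (not p and (p or p)) = not ⊥ = ⊤
not not (not p and (p or p)) = not ⊤ = ⊥
⊥ ∉ {⊤, B}.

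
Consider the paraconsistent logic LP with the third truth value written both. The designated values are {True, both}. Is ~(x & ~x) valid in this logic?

Every assignment of x over {True, both, False} gives a value in {True, both}.
In particular, with x=both: ~(x & ~x) = both.

Yes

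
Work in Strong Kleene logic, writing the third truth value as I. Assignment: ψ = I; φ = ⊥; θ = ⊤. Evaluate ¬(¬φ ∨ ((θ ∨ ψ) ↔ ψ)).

⊥

¬φ = ¬⊥ = ⊤
θ ∨ ψ = ⊤ ∨ I = ⊤
(θ ∨ ψ) ↔ ψ = ⊤ ↔ I = I
¬φ ∨ ((θ ∨ ψ) ↔ ψ) = ⊤ ∨ I = ⊤
¬(¬φ ∨ ((θ ∨ ψ) ↔ ψ)) = ¬⊤ = ⊥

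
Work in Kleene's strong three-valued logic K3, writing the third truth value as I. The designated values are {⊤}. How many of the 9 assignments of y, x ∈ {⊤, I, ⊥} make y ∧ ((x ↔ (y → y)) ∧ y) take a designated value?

1

Designated under: (y=⊤, x=⊤).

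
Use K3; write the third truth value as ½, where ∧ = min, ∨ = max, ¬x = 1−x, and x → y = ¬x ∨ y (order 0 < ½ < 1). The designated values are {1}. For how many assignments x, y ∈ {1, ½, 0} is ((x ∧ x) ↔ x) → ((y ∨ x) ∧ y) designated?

3

Designated under: (x=1, y=1); (x=½, y=1); (x=0, y=1).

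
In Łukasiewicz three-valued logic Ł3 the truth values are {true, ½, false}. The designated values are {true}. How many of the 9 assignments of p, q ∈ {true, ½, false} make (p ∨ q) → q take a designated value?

Of the 9 assignments, 6 give a value in {true}.

6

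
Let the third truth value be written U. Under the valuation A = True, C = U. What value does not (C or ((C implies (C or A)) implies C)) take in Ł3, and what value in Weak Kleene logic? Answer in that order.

In Ł3: C or A = U or True = True
C implies (C or A) = U implies True = True  [min(1, 1−½+1)]
(C implies (C or A)) implies C = True implies U = U
C or ((C implies (C or A)) implies C) = U or U = U
not (C or ((C implies (C or A)) implies C)) = not U = U
In Weak Kleene logic: C or A = U or True = U
C implies (C or A) = U implies U = U  [any arg is the third value ⇒ result is the third value]
(C implies (C or A)) implies C = U implies U = U
C or ((C implies (C or A)) implies C) = U or U = U
not (C or ((C implies (C or A)) implies C)) = not U = U

U; U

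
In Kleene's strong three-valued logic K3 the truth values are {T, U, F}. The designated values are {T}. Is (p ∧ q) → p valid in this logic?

Countermodel: p=U, q=T gives U, which is not designated.

No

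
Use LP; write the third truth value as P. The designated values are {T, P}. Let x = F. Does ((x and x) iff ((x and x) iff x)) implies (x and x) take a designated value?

x and x = F and F = F
x and x = F and F = F
(x and x) iff x = F iff F = T
(x and x) iff ((x and x) iff x) = F iff T = F
x and x = F and F = F
((x and x) iff ((x and x) iff x)) implies (x and x) = F implies F = T
T ∈ {T, P}.

Yes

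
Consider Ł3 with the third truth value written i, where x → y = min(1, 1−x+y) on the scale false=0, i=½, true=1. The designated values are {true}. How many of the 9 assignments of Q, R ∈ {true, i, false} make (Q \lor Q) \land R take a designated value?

Designated under: (Q=true, R=true).

1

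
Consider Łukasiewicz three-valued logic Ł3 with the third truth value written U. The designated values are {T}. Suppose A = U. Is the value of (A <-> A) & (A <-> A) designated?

Yes

A <-> A = U <-> U = T  [1 − |½−½|]
A <-> A = U <-> U = T
(A <-> A) & (A <-> A) = T & T = T
T ∈ {T}.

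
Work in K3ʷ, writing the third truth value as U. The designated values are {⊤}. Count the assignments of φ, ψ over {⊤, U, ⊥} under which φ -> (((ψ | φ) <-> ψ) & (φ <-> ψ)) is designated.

Designated under: (φ=⊤, ψ=⊤); (φ=⊥, ψ=⊤); (φ=⊥, ψ=⊥).

3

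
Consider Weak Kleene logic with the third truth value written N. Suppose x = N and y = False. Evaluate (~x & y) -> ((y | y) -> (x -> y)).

~x = ~N = N
~x & y = N & False = N
y | y = False | False = False
x -> y = N -> False = N  [any arg is the third value ⇒ result is the third value]
(y | y) -> (x -> y) = False -> N = N
(~x & y) -> ((y | y) -> (x -> y)) = N -> N = N

N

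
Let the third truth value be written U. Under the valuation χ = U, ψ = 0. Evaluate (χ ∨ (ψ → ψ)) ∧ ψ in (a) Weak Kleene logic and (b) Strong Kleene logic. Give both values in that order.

U; 0

In Weak Kleene logic: ψ → ψ = 0 → 0 = 1
χ ∨ (ψ → ψ) = U ∨ 1 = U
(χ ∨ (ψ → ψ)) ∧ ψ = U ∧ 0 = U
In Strong Kleene logic: ψ → ψ = 0 → 0 = 1
χ ∨ (ψ → ψ) = U ∨ 1 = 1
(χ ∨ (ψ → ψ)) ∧ ψ = 1 ∧ 0 = 0
They differ because Weak Kleene logic and Strong Kleene logic treat U differently under the binary connectives.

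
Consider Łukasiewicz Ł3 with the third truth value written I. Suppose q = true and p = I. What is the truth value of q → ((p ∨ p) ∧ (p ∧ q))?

I

p ∨ p = I ∨ I = I
p ∧ q = I ∧ true = I
(p ∨ p) ∧ (p ∧ q) = I ∧ I = I
q → ((p ∨ p) ∧ (p ∧ q)) = true → I = I  [min(1, 1−1+½)]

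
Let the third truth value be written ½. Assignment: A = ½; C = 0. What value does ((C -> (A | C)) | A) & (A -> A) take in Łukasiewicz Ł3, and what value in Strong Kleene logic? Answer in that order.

In Łukasiewicz Ł3: A | C = ½ | 0 = ½
C -> (A | C) = 0 -> ½ = 1  [min(1, 1−0+½)]
(C -> (A | C)) | A = 1 | ½ = 1
A -> A = ½ -> ½ = 1
((C -> (A | C)) | A) & (A -> A) = 1 & 1 = 1
In Strong Kleene logic: A | C = ½ | 0 = ½
C -> (A | C) = 0 -> ½ = 1  [~0 | ½]
(C -> (A | C)) | A = 1 | ½ = 1
A -> A = ½ -> ½ = ½
((C -> (A | C)) | A) & (A -> A) = 1 & ½ = ½
They differ because Łukasiewicz Ł3 and Strong Kleene logic treat ½ differently under implication.

1; ½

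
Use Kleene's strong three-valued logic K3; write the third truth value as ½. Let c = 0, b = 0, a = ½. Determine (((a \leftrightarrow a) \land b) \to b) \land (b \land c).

a \leftrightarrow a = ½ \leftrightarrow ½ = ½
(a \leftrightarrow a) \land b = ½ \land 0 = 0
((a \leftrightarrow a) \land b) \to b = 0 \to 0 = 1
b \land c = 0 \land 0 = 0
(((a \leftrightarrow a) \land b) \to b) \land (b \land c) = 1 \land 0 = 0

0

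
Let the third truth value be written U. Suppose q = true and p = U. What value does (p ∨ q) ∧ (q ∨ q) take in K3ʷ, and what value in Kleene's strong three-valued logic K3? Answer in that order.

In K3ʷ: p ∨ q = U ∨ true = U
q ∨ q = true ∨ true = true
(p ∨ q) ∧ (q ∨ q) = U ∧ true = U
In Kleene's strong three-valued logic K3: p ∨ q = U ∨ true = true
q ∨ q = true ∨ true = true
(p ∨ q) ∧ (q ∨ q) = true ∧ true = true
They differ because K3ʷ and Kleene's strong three-valued logic K3 treat U differently under the binary connectives.

U; true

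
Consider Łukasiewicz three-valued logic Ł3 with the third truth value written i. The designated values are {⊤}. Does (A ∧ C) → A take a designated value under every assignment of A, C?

Every assignment of A, C over {⊤, i, ⊥} gives a value in {⊤}.
In particular, with A=i, C=i: (A ∧ C) → A = ⊤.

Yes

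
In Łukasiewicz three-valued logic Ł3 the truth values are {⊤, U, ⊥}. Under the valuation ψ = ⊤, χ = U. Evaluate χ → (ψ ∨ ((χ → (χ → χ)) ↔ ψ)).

χ → χ = U → U = ⊤
χ → (χ → χ) = U → ⊤ = ⊤
(χ → (χ → χ)) ↔ ψ = ⊤ ↔ ⊤ = ⊤
ψ ∨ ((χ → (χ → χ)) ↔ ψ) = ⊤ ∨ ⊤ = ⊤
χ → (ψ ∨ ((χ → (χ → χ)) ↔ ψ)) = U → ⊤ = ⊤

⊤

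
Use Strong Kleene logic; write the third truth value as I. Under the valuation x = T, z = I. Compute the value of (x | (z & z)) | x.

T

z & z = I & I = I
x | (z & z) = T | I = T
(x | (z & z)) | x = T | T = T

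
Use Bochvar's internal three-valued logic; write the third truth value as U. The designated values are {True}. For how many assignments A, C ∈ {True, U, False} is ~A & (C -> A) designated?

Designated under: (A=False, C=False).

1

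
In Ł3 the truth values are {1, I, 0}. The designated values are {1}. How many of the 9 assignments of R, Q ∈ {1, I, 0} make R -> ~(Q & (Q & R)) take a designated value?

7

Of the 9 assignments, 7 give a value in {1}.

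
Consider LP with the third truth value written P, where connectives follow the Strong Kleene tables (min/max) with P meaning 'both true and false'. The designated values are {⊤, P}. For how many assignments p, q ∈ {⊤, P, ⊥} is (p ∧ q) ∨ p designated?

6

Of the 9 assignments, 6 give a value in {⊤, P}.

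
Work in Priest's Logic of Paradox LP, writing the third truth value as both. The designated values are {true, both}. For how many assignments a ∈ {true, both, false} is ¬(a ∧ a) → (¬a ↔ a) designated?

a=true: true ✓
a=both: both ✓
a=false: false ·

2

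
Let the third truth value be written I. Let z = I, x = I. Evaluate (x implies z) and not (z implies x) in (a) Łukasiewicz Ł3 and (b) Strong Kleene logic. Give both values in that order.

In Łukasiewicz Ł3: x implies z = I implies I = True
z implies x = I implies I = True
not (z implies x) = not True = False
(x implies z) and not (z implies x) = True and False = False
In Strong Kleene logic: x implies z = I implies I = I  [not I or I]
z implies x = I implies I = I
not (z implies x) = not I = I
(x implies z) and not (z implies x) = I and I = I
They differ because Łukasiewicz Ł3 and Strong Kleene logic treat I differently under implication.

False; I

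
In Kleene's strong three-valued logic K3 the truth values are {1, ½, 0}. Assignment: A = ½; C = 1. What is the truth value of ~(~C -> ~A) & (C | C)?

0

~C = ~1 = 0
~A = ~½ = ½
~C -> ~A = 0 -> ½ = 1  [~0 | ½]
~(~C -> ~A) = ~1 = 0
C | C = 1 | 1 = 1
~(~C -> ~A) & (C | C) = 0 & 1 = 0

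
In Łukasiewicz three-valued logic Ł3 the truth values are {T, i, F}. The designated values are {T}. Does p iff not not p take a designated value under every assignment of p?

Yes

Every assignment of p over {T, i, F} gives a value in {T}.
In particular, with p=i: p iff not not p = T.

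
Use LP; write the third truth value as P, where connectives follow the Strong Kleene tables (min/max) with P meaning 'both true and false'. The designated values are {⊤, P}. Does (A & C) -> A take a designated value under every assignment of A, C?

Every assignment of A, C over {⊤, P, ⊥} gives a value in {⊤, P}.
In particular, with A=P, C=P: (A & C) -> A = P.

Yes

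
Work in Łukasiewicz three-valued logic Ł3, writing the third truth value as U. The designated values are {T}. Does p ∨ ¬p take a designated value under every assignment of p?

Countermodel: p=U gives U, which is not designated.

No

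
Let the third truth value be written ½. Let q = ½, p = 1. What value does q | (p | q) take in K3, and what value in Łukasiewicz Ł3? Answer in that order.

In K3: p | q = 1 | ½ = 1
q | (p | q) = ½ | 1 = 1
In Łukasiewicz Ł3: p | q = 1 | ½ = 1
q | (p | q) = ½ | 1 = 1

1; 1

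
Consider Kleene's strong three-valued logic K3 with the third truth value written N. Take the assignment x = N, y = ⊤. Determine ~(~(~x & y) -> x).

~x = ~N = N
~x & y = N & ⊤ = N
~(~x & y) = ~N = N
~(~x & y) -> x = N -> N = N
~(~(~x & y) -> x) = ~N = N

N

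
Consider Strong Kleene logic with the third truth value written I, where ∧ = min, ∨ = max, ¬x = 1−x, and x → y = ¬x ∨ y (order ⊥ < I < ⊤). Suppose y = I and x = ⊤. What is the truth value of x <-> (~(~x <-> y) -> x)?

⊤

~x = ~⊤ = ⊥
~x <-> y = ⊥ <-> I = I
~(~x <-> y) = ~I = I
~(~x <-> y) -> x = I -> ⊤ = ⊤  [~I | ⊤]
x <-> (~(~x <-> y) -> x) = ⊤ <-> ⊤ = ⊤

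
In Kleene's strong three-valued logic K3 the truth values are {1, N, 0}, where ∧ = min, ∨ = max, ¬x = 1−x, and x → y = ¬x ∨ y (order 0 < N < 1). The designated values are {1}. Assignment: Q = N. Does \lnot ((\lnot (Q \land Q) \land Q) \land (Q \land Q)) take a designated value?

No

Q \land Q = N \land N = N
\lnot (Q \land Q) = \lnot N = N
\lnot (Q \land Q) \land Q = N \land N = N
Q \land Q = N \land N = N
(\lnot (Q \land Q) \land Q) \land (Q \land Q) = N \land N = N
\lnot ((\lnot (Q \land Q) \land Q) \land (Q \land Q)) = \lnot N = N
N ∉ {1}.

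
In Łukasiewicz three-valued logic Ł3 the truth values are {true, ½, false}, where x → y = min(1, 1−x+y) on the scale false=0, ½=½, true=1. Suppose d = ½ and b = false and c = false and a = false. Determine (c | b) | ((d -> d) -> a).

c | b = false | false = false
d -> d = ½ -> ½ = true  [min(1, 1−½+½)]
(d -> d) -> a = true -> false = false
(c | b) | ((d -> d) -> a) = false | false = false

false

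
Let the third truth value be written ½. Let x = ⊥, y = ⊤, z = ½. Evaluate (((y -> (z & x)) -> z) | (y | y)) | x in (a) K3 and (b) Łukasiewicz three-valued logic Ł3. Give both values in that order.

⊤; ⊤

In K3: z & x = ½ & ⊥ = ⊥
y -> (z & x) = ⊤ -> ⊥ = ⊥
(y -> (z & x)) -> z = ⊥ -> ½ = ⊤
y | y = ⊤ | ⊤ = ⊤
((y -> (z & x)) -> z) | (y | y) = ⊤ | ⊤ = ⊤
(((y -> (z & x)) -> z) | (y | y)) | x = ⊤ | ⊥ = ⊤
In Łukasiewicz three-valued logic Ł3: z & x = ½ & ⊥ = ⊥
y -> (z & x) = ⊤ -> ⊥ = ⊥
(y -> (z & x)) -> z = ⊥ -> ½ = ⊤
y | y = ⊤ | ⊤ = ⊤
((y -> (z & x)) -> z) | (y | y) = ⊤ | ⊤ = ⊤
(((y -> (z & x)) -> z) | (y | y)) | x = ⊤ | ⊥ = ⊤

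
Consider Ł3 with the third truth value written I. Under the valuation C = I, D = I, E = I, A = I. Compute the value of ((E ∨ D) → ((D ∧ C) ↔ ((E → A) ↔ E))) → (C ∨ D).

I

E ∨ D = I ∨ I = I
D ∧ C = I ∧ I = I
E → A = I → I = True  [min(1, 1−½+½)]
(E → A) ↔ E = True ↔ I = I
(D ∧ C) ↔ ((E → A) ↔ E) = I ↔ I = True
(E ∨ D) → ((D ∧ C) ↔ ((E → A) ↔ E)) = I → True = True
C ∨ D = I ∨ I = I
((E ∨ D) → ((D ∧ C) ↔ ((E → A) ↔ E))) → (C ∨ D) = True → I = I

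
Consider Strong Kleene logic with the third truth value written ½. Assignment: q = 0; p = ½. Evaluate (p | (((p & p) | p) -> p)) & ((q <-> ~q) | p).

p & p = ½ & ½ = ½
(p & p) | p = ½ | ½ = ½
((p & p) | p) -> p = ½ -> ½ = ½  [~½ | ½]
p | (((p & p) | p) -> p) = ½ | ½ = ½
~q = ~0 = 1
q <-> ~q = 0 <-> 1 = 0
(q <-> ~q) | p = 0 | ½ = ½
(p | (((p & p) | p) -> p)) & ((q <-> ~q) | p) = ½ & ½ = ½

½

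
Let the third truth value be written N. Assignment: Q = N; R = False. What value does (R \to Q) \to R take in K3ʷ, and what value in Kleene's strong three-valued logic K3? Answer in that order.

N; False

In K3ʷ: R \to Q = False \to N = N
(R \to Q) \to R = N \to False = N
In Kleene's strong three-valued logic K3: R \to Q = False \to N = True  [\lnot False \lor N]
(R \to Q) \to R = True \to False = False
They differ because K3ʷ and Kleene's strong three-valued logic K3 treat N differently under the binary connectives.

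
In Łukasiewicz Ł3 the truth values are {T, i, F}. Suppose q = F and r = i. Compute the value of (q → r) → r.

q → r = F → i = T  [min(1, 1−0+½)]
(q → r) → r = T → i = i

i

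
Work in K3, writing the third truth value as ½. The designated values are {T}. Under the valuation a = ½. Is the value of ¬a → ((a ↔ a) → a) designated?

¬a = ¬½ = ½
a ↔ a = ½ ↔ ½ = ½
(a ↔ a) → a = ½ → ½ = ½
¬a → ((a ↔ a) → a) = ½ → ½ = ½
½ ∉ {T}.

No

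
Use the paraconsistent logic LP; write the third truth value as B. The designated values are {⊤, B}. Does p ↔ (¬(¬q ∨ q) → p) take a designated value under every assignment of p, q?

No

Countermodel: p=⊥, q=⊤ gives ⊥, which is not designated.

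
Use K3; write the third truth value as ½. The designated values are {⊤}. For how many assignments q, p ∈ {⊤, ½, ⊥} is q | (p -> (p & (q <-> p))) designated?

5

Of the 9 assignments, 5 give a value in {⊤}.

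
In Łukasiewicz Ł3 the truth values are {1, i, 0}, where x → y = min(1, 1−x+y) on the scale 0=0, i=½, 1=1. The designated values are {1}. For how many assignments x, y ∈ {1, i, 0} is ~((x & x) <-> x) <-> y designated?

3

Designated under: (x=1, y=0); (x=i, y=0); (x=0, y=0).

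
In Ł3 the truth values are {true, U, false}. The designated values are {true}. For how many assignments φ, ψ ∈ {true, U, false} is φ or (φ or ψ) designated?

Of the 9 assignments, 5 give a value in {true}.

5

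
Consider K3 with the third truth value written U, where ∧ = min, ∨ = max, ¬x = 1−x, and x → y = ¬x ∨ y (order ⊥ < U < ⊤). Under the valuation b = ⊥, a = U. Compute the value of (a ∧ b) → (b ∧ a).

a ∧ b = U ∧ ⊥ = ⊥
b ∧ a = ⊥ ∧ U = ⊥
(a ∧ b) → (b ∧ a) = ⊥ → ⊥ = ⊤

⊤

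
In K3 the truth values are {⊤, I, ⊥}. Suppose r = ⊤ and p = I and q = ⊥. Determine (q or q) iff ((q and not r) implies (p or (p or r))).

q or q = ⊥ or ⊥ = ⊥
not r = not ⊤ = ⊥
q and not r = ⊥ and ⊥ = ⊥
p or r = I or ⊤ = ⊤
p or (p or r) = I or ⊤ = ⊤
(q and not r) implies (p or (p or r)) = ⊥ implies ⊤ = ⊤
(q or q) iff ((q and not r) implies (p or (p or r))) = ⊥ iff ⊤ = ⊥

⊥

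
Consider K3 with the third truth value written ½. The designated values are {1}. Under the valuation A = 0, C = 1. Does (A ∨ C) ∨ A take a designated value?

A ∨ C = 0 ∨ 1 = 1
(A ∨ C) ∨ A = 1 ∨ 0 = 1
1 ∈ {1}.

Yes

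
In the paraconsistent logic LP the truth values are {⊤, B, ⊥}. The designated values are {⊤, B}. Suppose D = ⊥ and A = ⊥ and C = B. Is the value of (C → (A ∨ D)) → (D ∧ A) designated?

A ∨ D = ⊥ ∨ ⊥ = ⊥
C → (A ∨ D) = B → ⊥ = B  [¬B ∨ ⊥]
D ∧ A = ⊥ ∧ ⊥ = ⊥
(C → (A ∨ D)) → (D ∧ A) = B → ⊥ = B
B ∈ {⊤, B}.

Yes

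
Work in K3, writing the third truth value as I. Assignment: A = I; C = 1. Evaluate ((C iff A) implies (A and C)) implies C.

1

C iff A = 1 iff I = I
A and C = I and 1 = I
(C iff A) implies (A and C) = I implies I = I
((C iff A) implies (A and C)) implies C = I implies 1 = 1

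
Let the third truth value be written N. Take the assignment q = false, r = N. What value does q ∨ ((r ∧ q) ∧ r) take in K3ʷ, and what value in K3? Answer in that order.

N; false

In K3ʷ: r ∧ q = N ∧ false = N
(r ∧ q) ∧ r = N ∧ N = N
q ∨ ((r ∧ q) ∧ r) = false ∨ N = N
In K3: r ∧ q = N ∧ false = false
(r ∧ q) ∧ r = false ∧ N = false
q ∨ ((r ∧ q) ∧ r) = false ∨ false = false
They differ because K3ʷ and K3 treat N differently under the binary connectives.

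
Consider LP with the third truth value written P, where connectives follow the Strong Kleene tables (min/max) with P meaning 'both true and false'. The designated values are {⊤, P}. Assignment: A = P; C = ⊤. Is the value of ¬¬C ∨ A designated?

Yes

¬C = ¬⊤ = ⊥
¬¬C = ¬⊥ = ⊤
¬¬C ∨ A = ⊤ ∨ P = ⊤
⊤ ∈ {⊤, P}.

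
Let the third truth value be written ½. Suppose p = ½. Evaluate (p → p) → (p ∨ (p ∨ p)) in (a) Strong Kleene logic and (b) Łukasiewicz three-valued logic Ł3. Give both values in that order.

In Strong Kleene logic: p → p = ½ → ½ = ½
p ∨ p = ½ ∨ ½ = ½
p ∨ (p ∨ p) = ½ ∨ ½ = ½
(p → p) → (p ∨ (p ∨ p)) = ½ → ½ = ½
In Łukasiewicz three-valued logic Ł3: p → p = ½ → ½ = true  [min(1, 1−½+½)]
p ∨ p = ½ ∨ ½ = ½
p ∨ (p ∨ p) = ½ ∨ ½ = ½
(p → p) → (p ∨ (p ∨ p)) = true → ½ = ½

½; ½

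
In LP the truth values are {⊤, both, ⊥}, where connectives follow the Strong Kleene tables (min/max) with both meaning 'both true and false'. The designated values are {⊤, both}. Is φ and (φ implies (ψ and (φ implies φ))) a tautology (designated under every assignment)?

Countermodel: φ=⊤, ψ=⊥ gives ⊥, which is not designated.

No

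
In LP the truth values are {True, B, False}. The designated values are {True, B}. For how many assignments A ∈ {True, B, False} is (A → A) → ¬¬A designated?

A=True: True ✓
A=B: B ✓
A=False: False ·

2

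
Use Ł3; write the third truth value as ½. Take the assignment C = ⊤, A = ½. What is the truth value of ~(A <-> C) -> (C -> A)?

⊤

A <-> C = ½ <-> ⊤ = ½
~(A <-> C) = ~½ = ½
C -> A = ⊤ -> ½ = ½
~(A <-> C) -> (C -> A) = ½ -> ½ = ⊤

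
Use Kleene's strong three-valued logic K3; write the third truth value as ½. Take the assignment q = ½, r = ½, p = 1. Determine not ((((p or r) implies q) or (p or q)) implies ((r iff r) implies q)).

½

p or r = 1 or ½ = 1
(p or r) implies q = 1 implies ½ = ½
p or q = 1 or ½ = 1
((p or r) implies q) or (p or q) = ½ or 1 = 1
r iff r = ½ iff ½ = ½
(r iff r) implies q = ½ implies ½ = ½
(((p or r) implies q) or (p or q)) implies ((r iff r) implies q) = 1 implies ½ = ½
not ((((p or r) implies q) or (p or q)) implies ((r iff r) implies q)) = not ½ = ½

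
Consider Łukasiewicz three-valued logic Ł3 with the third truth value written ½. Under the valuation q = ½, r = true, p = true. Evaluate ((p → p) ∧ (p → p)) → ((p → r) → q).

p → p = true → true = true
p → p = true → true = true
(p → p) ∧ (p → p) = true ∧ true = true
p → r = true → true = true
(p → r) → q = true → ½ = ½  [min(1, 1−1+½)]
((p → p) ∧ (p → p)) → ((p → r) → q) = true → ½ = ½

½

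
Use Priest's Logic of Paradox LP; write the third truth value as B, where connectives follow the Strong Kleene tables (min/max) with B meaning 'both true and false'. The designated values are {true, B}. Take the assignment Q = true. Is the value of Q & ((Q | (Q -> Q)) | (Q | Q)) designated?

Yes

Q -> Q = true -> true = true
Q | (Q -> Q) = true | true = true
Q | Q = true | true = true
(Q | (Q -> Q)) | (Q | Q) = true | true = true
Q & ((Q | (Q -> Q)) | (Q | Q)) = true & true = true
true ∈ {true, B}.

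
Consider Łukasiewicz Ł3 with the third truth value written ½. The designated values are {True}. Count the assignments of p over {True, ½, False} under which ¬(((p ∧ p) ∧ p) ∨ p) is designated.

1

p=True: False ·
p=½: ½ ·
p=False: True ✓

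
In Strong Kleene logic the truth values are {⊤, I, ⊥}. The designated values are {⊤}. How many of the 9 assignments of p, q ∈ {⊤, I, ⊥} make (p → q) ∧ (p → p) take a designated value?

4

Designated under: (p=⊤, q=⊤); (p=⊥, q=⊤); (p=⊥, q=I); (p=⊥, q=⊥).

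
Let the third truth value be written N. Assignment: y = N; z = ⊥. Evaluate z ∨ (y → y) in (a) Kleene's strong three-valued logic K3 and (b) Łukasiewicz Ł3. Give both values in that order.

In Kleene's strong three-valued logic K3: y → y = N → N = N  [¬N ∨ N]
z ∨ (y → y) = ⊥ ∨ N = N
In Łukasiewicz Ł3: y → y = N → N = ⊤  [min(1, 1−½+½)]
z ∨ (y → y) = ⊥ ∨ ⊤ = ⊤
They differ because Kleene's strong three-valued logic K3 and Łukasiewicz Ł3 treat N differently under implication.

N; ⊤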